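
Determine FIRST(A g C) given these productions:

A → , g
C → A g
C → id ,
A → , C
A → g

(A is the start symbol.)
{ ',', 'g' }

FIRST sets of the non-terminals involved (from the grammar, by fixed-point iteration):
  FIRST(A) = { ',', 'g' }

To compute FIRST(A g C), process the symbols left to right:
Symbol A is a non-terminal. Add FIRST(A) \ {ε} = { ',', 'g' }
A is not nullable (ε ∉ FIRST(A)), so stop here.
FIRST(A g C) = { ',', 'g' }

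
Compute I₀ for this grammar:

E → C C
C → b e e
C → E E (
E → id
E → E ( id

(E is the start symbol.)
{ [C → . E E (], [C → . b e e], [E → . C C], [E → . E ( id], [E → . id], [E' → . E] }

First, augment the grammar with E' → E
I₀ = CLOSURE({ [E' → . E] }):
  [E' → . E] has the dot before E: add [E → . C C], [E → . id], [E → . E ( id]
  [E → . C C] has the dot before C: add [C → . b e e], [C → . E E (]
No further items can be added.

I₀ = { [C → . E E (], [C → . b e e], [E → . C C], [E → . E ( id], [E → . id], [E' → . E] }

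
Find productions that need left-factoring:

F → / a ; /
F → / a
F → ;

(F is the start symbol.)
Yes, F has productions with common prefix '/ a'

Left-factoring is needed when two productions for the same non-terminal
share a common prefix on the right-hand side.

Productions for F:
  F → / a ; /
  F → / a
  F → ;

Found common prefix '/ a' in productions for F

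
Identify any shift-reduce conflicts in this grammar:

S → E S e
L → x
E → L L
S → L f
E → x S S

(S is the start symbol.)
Yes — I4: [L → x .] vs [E → . x S S]

A shift-reduce conflict occurs when an LR(0) state has both:
  - a complete (reduce) item [A → α .] (dot at the end), and
  - a shift item [B → β . c γ] (dot before a terminal).

Augment with S' → S and build the canonical LR(0) collection (I0 = CLOSURE({[S' → . S]}), then GOTO on every symbol after a dot until no new states appear). It has 12 states:
  I0: { [E → . L L], [E → . x S S], [L → . x], [S → . E S e], [S → . L f], [S' → . S] }  — shift
  I1: { [E → . L L], [E → . x S S], [L → . x], [S → . E S e], [S → . L f], [S → E . S e] }  — shift
  I2: { [E → L . L], [L → . x], [S → L . f] }  — shift
  I3: { [S' → S .] }  — accept
  I4: { [E → . L L], [E → . x S S], [E → x . S S], [L → . x], [L → x .], [S → . E S e], [S → . L f] }  — shift, reduce
  I5: { [E → . L L], [E → . x S S], [E → x S . S], [L → . x], [S → . E S e], [S → . L f] }  — shift
  I6: { [E → x S S .] }  — reduce
  I7: { [E → L L .] }  — reduce
  I8: { [S → L f .] }  — reduce
  I9: { [L → x .] }  — reduce
  I10: { [S → E S . e] }  — shift
  I11: { [S → E S e .] }  — reduce

I4 contains reduce item [L → x .] and shift items [E → . x S S], [L → . x] — shift-reduce conflict.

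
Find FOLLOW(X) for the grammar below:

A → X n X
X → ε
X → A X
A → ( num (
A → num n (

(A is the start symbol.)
{ $, '(', 'n', 'num' }

To compute FOLLOW(X), find every occurrence of X on a right-hand side N → α X β: add FIRST(β) \ {ε}, and if β is empty or nullable also add FOLLOW(N). Iterate to a fixed point.

In A → X n X: X is followed by n X, add FIRST(n X) \ {ε} = { 'n' }
In A → X n X: X is at the end, add FOLLOW(A)
In X → A X: X is at the end; this adds FOLLOW(X) to itself — nothing new

The FOLLOW sets referred to above (computed the same way, to a fixed point):
  FOLLOW(A) = { $, '(', 'n', 'num' }

Taking the union: FOLLOW(X) = { $, '(', 'n', 'num' }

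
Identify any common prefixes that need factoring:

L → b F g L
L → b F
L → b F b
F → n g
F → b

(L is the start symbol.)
Left-factoring is needed when two productions for the same non-terminal
share a common prefix on the right-hand side.

Productions for L:
  L → b F g L
  L → b F
  L → b F b
Productions for F:
  F → n g
  F → b

Found common prefix 'b F' in productions for L

Answer: Yes, L has productions with common prefix 'b F'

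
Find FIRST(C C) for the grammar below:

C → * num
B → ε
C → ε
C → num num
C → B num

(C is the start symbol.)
{ '*', 'num', ε }

FIRST sets of the non-terminals involved (from the grammar, by fixed-point iteration):
  FIRST(C) = { '*', 'num', ε }

To compute FIRST(C C), process the symbols left to right:
Symbol C is a non-terminal. Add FIRST(C) \ {ε} = { '*', 'num' }
C is nullable (ε ∈ FIRST(C)), continue to the next symbol.
Symbol C is a non-terminal. Add FIRST(C) \ {ε} = { '*', 'num' }
C is nullable (ε ∈ FIRST(C)), continue to the next symbol.
All symbols are nullable, so ε is in the result.
FIRST(C C) = { '*', 'num', ε }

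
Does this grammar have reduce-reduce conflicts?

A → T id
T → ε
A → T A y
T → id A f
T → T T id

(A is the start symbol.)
A reduce-reduce conflict occurs when an LR(0) state has two complete items [A → α .] and [B → β .] — both call for a reduction, and with no lookahead the parser cannot choose between them.

Augment with A' → A and build the canonical LR(0) collection (I0 = CLOSURE({[A' → . A]}), then GOTO on every symbol after a dot until no new states appear). It has 11 states:
  I0: { [A → . T A y], [A → . T id], [A' → . A], [T → . T T id], [T → . id A f], [T → .] }  — shift, reduce
  I1: { [A' → A .] }  — accept
  I2: { [A → . T A y], [A → . T id], [A → T . A y], [A → T . id], [T → . T T id], [T → . id A f], [T → .], [T → T . T id] }  — shift, reduce
  I3: { [A → . T A y], [A → . T id], [T → . T T id], [T → . id A f], [T → .], [T → id . A f] }  — shift, reduce
  I4: { [T → id A . f] }  — shift
  I5: { [T → id A f .] }  — reduce
  I6: { [A → T A . y] }  — shift
  I7: { [A → . T A y], [A → . T id], [A → T . A y], [A → T . id], [T → . T T id], [T → . id A f], [T → .], [T → T . T id], [T → T T . id] }  — shift, reduce
  I8: { [A → . T A y], [A → . T id], [A → T id .], [T → . T T id], [T → . id A f], [T → .], [T → id . A f] }  — shift, 2 reduces
  I9: { [A → . T A y], [A → . T id], [A → T id .], [T → . T T id], [T → . id A f], [T → .], [T → T T id .], [T → id . A f] }  — shift, 3 reduces
  I10: { [A → T A y .] }  — reduce

I8 contains complete items [A → T id .], [T → .] — reduce-reduce conflict.
I9 contains complete items [A → T id .], [T → .], [T → T T id .] — reduce-reduce conflict.

Answer: Yes — I8: [A → T id .] vs [T → .]; I9: [A → T id .] vs [T → .]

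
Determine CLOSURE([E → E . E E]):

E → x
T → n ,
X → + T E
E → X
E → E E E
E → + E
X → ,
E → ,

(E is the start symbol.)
{ [E → . + E], [E → . ,], [E → . E E E], [E → . X], [E → . x], [E → E . E E], [X → . + T E], [X → . ,] }

To compute CLOSURE, for each item [A → α.Bβ] where B is a non-terminal, add [B → .γ] for all productions B → γ; repeat for the newly added items until nothing changes.

Start with: [E → E . E E]
  [E → E . E E] has the dot before E: add [E → . x], [E → . X], [E → . E E E], [E → . + E], [E → . ,]
  [E → . X] has the dot before X: add [X → . + T E], [X → . ,]
No further items can be added.

CLOSURE = { [E → . + E], [E → . ,], [E → . E E E], [E → . X], [E → . x], [E → E . E E], [X → . + T E], [X → . ,] }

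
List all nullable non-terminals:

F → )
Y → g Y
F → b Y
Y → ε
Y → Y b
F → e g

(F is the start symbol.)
A non-terminal is nullable if it can derive ε (the empty string): either it has an ε-production, or it has a production whose right-hand side consists entirely of nullable non-terminals.

ε-productions: Y → ε
So Y is immediately nullable.
No further non-terminal can be added: every production for the remaining non-terminals contains a terminal or a non-nullable non-terminal.
Nullable = { 'Y' }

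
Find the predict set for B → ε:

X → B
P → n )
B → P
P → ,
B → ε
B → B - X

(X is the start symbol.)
{ $, '-' }

PREDICT(B → ε) = (FIRST(RHS) \ {ε}) ∪ (FOLLOW(B) if ε ∈ FIRST(RHS), i.e. RHS ⇒* ε)
The right-hand side is ε (FIRST(ε) = { ε }), so the predict set is FOLLOW(B) = { $, '-' }
PREDICT(B → ε) = { $, '-' }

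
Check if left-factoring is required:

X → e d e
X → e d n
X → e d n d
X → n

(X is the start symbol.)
Yes, X has productions with common prefix 'e d'

Left-factoring is needed when two productions for the same non-terminal
share a common prefix on the right-hand side.

Productions for X:
  X → e d e
  X → e d n
  X → e d n d
  X → n

Found common prefix 'e d' in productions for X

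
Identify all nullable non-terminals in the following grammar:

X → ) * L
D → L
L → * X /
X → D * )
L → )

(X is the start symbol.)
None

A non-terminal is nullable if it can derive ε (the empty string): either it has an ε-production, or it has a production whose right-hand side consists entirely of nullable non-terminals.

There are no ε-productions, so no non-terminal can derive ε.
No non-terminals are nullable.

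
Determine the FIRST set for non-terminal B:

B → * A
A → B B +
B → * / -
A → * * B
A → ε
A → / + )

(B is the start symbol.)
{ '*' }

From B → * A:
  - '*' is a terminal: add '*' and stop
From B → * / -:
  - '*' is a terminal: add '*' and stop

Collecting: FIRST(B) = { '*' }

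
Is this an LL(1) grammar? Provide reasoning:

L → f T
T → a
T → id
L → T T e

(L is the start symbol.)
Yes, the grammar is LL(1).

A grammar is LL(1) if for each non-terminal N with multiple productions, the predict sets of those productions are pairwise disjoint, where PREDICT(N → α) = (FIRST(α) \ {ε}) ∪ (FOLLOW(N) if α ⇒* ε).

Relevant sets:
  FIRST(T) = { 'a', 'id' }

For L:
  PREDICT(L → f T) = { 'f' }
  PREDICT(L → T T e) = { 'a', 'id' }
For T:
  PREDICT(T → a) = { 'a' }
  PREDICT(T → id) = { 'id' }

All predict sets are disjoint. The grammar IS LL(1).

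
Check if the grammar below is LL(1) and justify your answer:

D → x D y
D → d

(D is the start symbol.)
For D:
  PREDICT(D → x D y) = { 'x' }
  PREDICT(D → d) = { 'd' }

All predict sets are disjoint. The grammar IS LL(1).

Answer: Yes, the grammar is LL(1).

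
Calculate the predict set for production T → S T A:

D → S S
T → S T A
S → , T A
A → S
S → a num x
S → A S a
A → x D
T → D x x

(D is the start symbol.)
{ ',', 'a', 'x' }

PREDICT(T → S T A) = (FIRST(RHS) \ {ε}) ∪ (FOLLOW(T) if ε ∈ FIRST(RHS), i.e. RHS ⇒* ε)
FIRST(S) = { ',', 'a', 'x' }
FIRST(S T A) = { ',', 'a', 'x' }
ε ∉ FIRST(S T A), so FOLLOW(T) is not added.
PREDICT(T → S T A) = { ',', 'a', 'x' }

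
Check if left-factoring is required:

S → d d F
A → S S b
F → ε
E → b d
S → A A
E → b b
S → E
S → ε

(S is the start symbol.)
Left-factoring is needed when two productions for the same non-terminal
share a common prefix on the right-hand side.

Productions for S:
  S → d d F
  S → A A
  S → E
  S → ε
Productions for E:
  E → b d
  E → b b

Found common prefix 'b' in productions for E

Answer: Yes, E has productions with common prefix 'b'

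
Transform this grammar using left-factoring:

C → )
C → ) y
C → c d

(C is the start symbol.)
C → ) C'
C' → ε
C' → y
C → c d

Left-factoring transforms A → αβ₁ | αβ₂ into A → αA' and A' → β₁ | β₂
(α is the longest common prefix among the alternatives). Repeat until
no nonterminal has two alternatives with a common prefix.

Round 1: C has alternatives sharing prefix ')'. Introduce C': C → ) C'
  Add: C' → ε
  Add: C' → y

No remaining common prefixes — done.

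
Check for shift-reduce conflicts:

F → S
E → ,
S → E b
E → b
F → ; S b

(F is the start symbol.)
No shift-reduce conflicts

A shift-reduce conflict occurs when an LR(0) state has both:
  - a complete (reduce) item [A → α .] (dot at the end), and
  - a shift item [B → β . c γ] (dot before a terminal).

Augment with F' → F and build the canonical LR(0) collection (I0 = CLOSURE({[F' → . F]}), then GOTO on every symbol after a dot until no new states appear). It has 10 states:
  I0: { [E → . ,], [E → . b], [F → . ; S b], [F → . S], [F' → . F], [S → . E b] }  — shift
  I1: { [E → , .] }  — reduce
  I2: { [E → . ,], [E → . b], [F → ; . S b], [S → . E b] }  — shift
  I3: { [S → E . b] }  — shift
  I4: { [F' → F .] }  — accept
  I5: { [F → S .] }  — reduce
  I6: { [E → b .] }  — reduce
  I7: { [S → E b .] }  — reduce
  I8: { [F → ; S . b] }  — shift
  I9: { [F → ; S b .] }  — reduce

No state contains both a complete item and a shift item.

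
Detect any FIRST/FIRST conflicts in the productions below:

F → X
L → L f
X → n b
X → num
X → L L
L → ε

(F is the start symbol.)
No FIRST/FIRST conflicts.

A FIRST/FIRST conflict occurs when two productions N → α and N → β for the same non-terminal have FIRST(α) ∩ FIRST(β) ≠ ∅ (with ε ∈ FIRST of a nullable right-hand side, so two nullable alternatives also conflict).

FIRST sets of the non-terminals at (or reachable through a nullable prefix from) the front of some alternative:
  FIRST(L) = { 'f', ε }

Productions for L:
  L → L f: FIRST = { 'f' }
  L → ε: FIRST = { ε }
Productions for X:
  X → n b: FIRST = { 'n' }
  X → num: FIRST = { 'num' }
  X → L L: FIRST = { 'f', ε }
F has only one production, so no FIRST/FIRST conflict is possible there.

All alternatives of each non-terminal have pairwise disjoint FIRST sets.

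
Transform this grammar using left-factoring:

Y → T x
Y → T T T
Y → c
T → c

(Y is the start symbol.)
Y → T Y'
Y' → x
Y' → T T
Y → c
T → c

Left-factoring transforms A → αβ₁ | αβ₂ into A → αA' and A' → β₁ | β₂
(α is the longest common prefix among the alternatives). Repeat until
no nonterminal has two alternatives with a common prefix.

Round 1: Y has alternatives sharing prefix 'T'. Introduce Y': Y → T Y'
  Add: Y' → x
  Add: Y' → T T

No remaining common prefixes — done.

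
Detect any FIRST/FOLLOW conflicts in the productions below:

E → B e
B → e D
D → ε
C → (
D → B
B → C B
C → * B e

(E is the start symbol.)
Yes. D → B with FOLLOW(D) on { 'e' }

A FIRST/FOLLOW conflict occurs when a non-terminal N has a nullable alternative N → β (β ⇒* ε) and another alternative N → α with FIRST(α) ∩ FOLLOW(N) ≠ ∅: on such a lookahead the parser cannot decide between expanding α and letting N vanish via β.

Nullable non-terminals: D.
FIRST sets used below: FIRST(B) = { '(', '*', 'e' }

D: nullable alternative(s) D → ε; FOLLOW(D) = { 'e' }
  D → ε: FIRST \ {ε} = { } — this is the only nullable alternative, skip
  D → B: FIRST \ {ε} = { '(', '*', 'e' } — overlaps FOLLOW(D) on { 'e' }: CONFLICT

B, C, E have no nullable alternative, so no FIRST/FOLLOW check is needed there.

So the grammar has 1 FIRST/FOLLOW conflict (marked CONFLICT above).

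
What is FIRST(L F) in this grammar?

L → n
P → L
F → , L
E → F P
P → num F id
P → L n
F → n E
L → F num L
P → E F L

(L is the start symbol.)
{ ',', 'n' }

FIRST sets of the non-terminals involved (from the grammar, by fixed-point iteration):
  FIRST(L) = { ',', 'n' }

To compute FIRST(L F), process the symbols left to right:
Symbol L is a non-terminal. Add FIRST(L) \ {ε} = { ',', 'n' }
L is not nullable (ε ∉ FIRST(L)), so stop here.
FIRST(L F) = { ',', 'n' }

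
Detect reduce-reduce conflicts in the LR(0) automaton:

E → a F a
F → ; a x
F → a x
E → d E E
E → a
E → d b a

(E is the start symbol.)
No reduce-reduce conflicts

Augment with E' → E and build the canonical LR(0) collection (I0 = CLOSURE({[E' → . E]}), then GOTO on every symbol after a dot until no new states appear). It has 15 states:
  I0: { [E → . a F a], [E → . a], [E → . d E E], [E → . d b a], [E' → . E] }  — shift
  I1: { [E' → E .] }  — accept
  I2: { [E → a . F a], [E → a .], [F → . ; a x], [F → . a x] }  — shift, reduce
  I3: { [E → . a F a], [E → . a], [E → . d E E], [E → . d b a], [E → d . E E], [E → d . b a] }  — shift
  I4: { [E → . a F a], [E → . a], [E → . d E E], [E → . d b a], [E → d E . E] }  — shift
  I5: { [E → d b . a] }  — shift
  I6: { [E → d b a .] }  — reduce
  I7: { [E → d E E .] }  — reduce
  I8: { [F → ; . a x] }  — shift
  I9: { [E → a F . a] }  — shift
  I10: { [F → a . x] }  — shift
  I11: { [F → a x .] }  — reduce
  I12: { [E → a F a .] }  — reduce
  I13: { [F → ; a . x] }  — shift
  I14: { [F → ; a x .] }  — reduce

No state contains more than one complete item.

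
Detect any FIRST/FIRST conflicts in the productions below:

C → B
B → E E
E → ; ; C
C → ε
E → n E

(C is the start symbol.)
A FIRST/FIRST conflict occurs when two productions N → α and N → β for the same non-terminal have FIRST(α) ∩ FIRST(β) ≠ ∅ (with ε ∈ FIRST of a nullable right-hand side, so two nullable alternatives also conflict).

FIRST sets of the non-terminals at (or reachable through a nullable prefix from) the front of some alternative:
  FIRST(B) = { ';', 'n' }

Productions for C:
  C → B: FIRST = { ';', 'n' }
  C → ε: FIRST = { ε }
Productions for E:
  E → ; ; C: FIRST = { ';' }
  E → n E: FIRST = { 'n' }
B has only one production, so no FIRST/FIRST conflict is possible there.

All alternatives of each non-terminal have pairwise disjoint FIRST sets.

Answer: No FIRST/FIRST conflicts.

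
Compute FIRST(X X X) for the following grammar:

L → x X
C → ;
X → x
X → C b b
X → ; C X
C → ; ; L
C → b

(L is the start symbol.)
{ ';', 'b', 'x' }

FIRST sets of the non-terminals involved (from the grammar, by fixed-point iteration):
  FIRST(X) = { ';', 'b', 'x' }

To compute FIRST(X X X), process the symbols left to right:
Symbol X is a non-terminal. Add FIRST(X) \ {ε} = { ';', 'b', 'x' }
X is not nullable (ε ∉ FIRST(X)), so stop here.
FIRST(X X X) = { ';', 'b', 'x' }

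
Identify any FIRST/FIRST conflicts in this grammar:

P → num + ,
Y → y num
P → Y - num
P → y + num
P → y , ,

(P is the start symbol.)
A FIRST/FIRST conflict occurs when two productions N → α and N → β for the same non-terminal have FIRST(α) ∩ FIRST(β) ≠ ∅ (with ε ∈ FIRST of a nullable right-hand side, so two nullable alternatives also conflict).

FIRST sets of the non-terminals at (or reachable through a nullable prefix from) the front of some alternative:
  FIRST(Y) = { 'y' }

Productions for P:
  P → num + ,: FIRST = { 'num' }
  P → Y - num: FIRST = { 'y' }
  P → y + num: FIRST = { 'y' }
  P → y , ,: FIRST = { 'y' }
Y has only one production, so no FIRST/FIRST conflict is possible there.

Conflict for P: P → Y - num and P → y + num
  Overlap: { 'y' }
Conflict for P: P → Y - num and P → y , ,
  Overlap: { 'y' }
Conflict for P: P → y + num and P → y , ,
  Overlap: { 'y' }

Answer: Yes. P → Y '-' num / P → y '+' num on { 'y' }; P → Y '-' num / P → y ',' ',' on { 'y' }; P → y '+' num / P → y ',' ',' on { 'y' }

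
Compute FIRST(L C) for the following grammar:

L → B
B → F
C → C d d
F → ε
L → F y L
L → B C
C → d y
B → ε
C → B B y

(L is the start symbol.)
{ 'd', 'y' }

FIRST sets of the non-terminals involved (from the grammar, by fixed-point iteration):
  FIRST(L) = { 'd', 'y', ε }
  FIRST(C) = { 'd', 'y' }

To compute FIRST(L C), process the symbols left to right:
Symbol L is a non-terminal. Add FIRST(L) \ {ε} = { 'd', 'y' }
L is nullable (ε ∈ FIRST(L)), continue to the next symbol.
Symbol C is a non-terminal. Add FIRST(C) \ {ε} = { 'd', 'y' }
C is not nullable (ε ∉ FIRST(C)), so stop here.
FIRST(L C) = { 'd', 'y' }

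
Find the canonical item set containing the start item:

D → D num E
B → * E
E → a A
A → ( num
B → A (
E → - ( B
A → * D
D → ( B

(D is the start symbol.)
First, augment the grammar with D' → D
I₀ = CLOSURE({ [D' → . D] }):
  [D' → . D] has the dot before D: add [D → . D num E], [D → . ( B]
No further items can be added.

I₀ = { [D → . ( B], [D → . D num E], [D' → . D] }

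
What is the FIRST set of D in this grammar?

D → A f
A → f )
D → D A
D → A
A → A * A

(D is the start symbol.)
{ 'f' }

FIRST sets of the other non-terminals involved (by the same procedure, iterated to a fixed point):
  FIRST(A) = { 'f' }

From D → A f:
  - A is a non-terminal: add FIRST(A) \ {ε} = { 'f' }
    A is not nullable, so stop
From D → D A:
  - D is the symbol being defined: contributes nothing new
    D is not nullable, so stop
From D → A:
  - A is a non-terminal: add FIRST(A) \ {ε} = { 'f' }
    A is not nullable, so stop

Collecting: FIRST(D) = { 'f' }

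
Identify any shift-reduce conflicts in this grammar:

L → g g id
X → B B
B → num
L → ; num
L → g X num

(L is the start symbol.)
No shift-reduce conflicts

A shift-reduce conflict occurs when an LR(0) state has both:
  - a complete (reduce) item [A → α .] (dot at the end), and
  - a shift item [B → β . c γ] (dot before a terminal).

Augment with L' → L and build the canonical LR(0) collection (I0 = CLOSURE({[L' → . L]}), then GOTO on every symbol after a dot until no new states appear). It has 12 states:
  I0: { [L → . ; num], [L → . g X num], [L → . g g id], [L' → . L] }  — shift
  I1: { [L → ; . num] }  — shift
  I2: { [L' → L .] }  — accept
  I3: { [B → . num], [L → g . X num], [L → g . g id], [X → . B B] }  — shift
  I4: { [B → . num], [X → B . B] }  — shift
  I5: { [L → g X . num] }  — shift
  I6: { [L → g g . id] }  — shift
  I7: { [B → num .] }  — reduce
  I8: { [L → g g id .] }  — reduce
  I9: { [L → g X num .] }  — reduce
  I10: { [X → B B .] }  — reduce
  I11: { [L → ; num .] }  — reduce

No state contains both a complete item and a shift item.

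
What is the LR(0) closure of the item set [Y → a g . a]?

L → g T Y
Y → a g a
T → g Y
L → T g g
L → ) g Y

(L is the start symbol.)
To compute CLOSURE, for each item [A → α.Bβ] where B is a non-terminal, add [B → .γ] for all productions B → γ; repeat for the newly added items until nothing changes.

Start with: [Y → a g . a]
The dot precedes the terminal a, so nothing is added.

CLOSURE = { [Y → a g . a] }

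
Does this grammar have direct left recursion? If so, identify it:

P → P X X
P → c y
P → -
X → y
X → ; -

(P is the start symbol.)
Direct left recursion occurs when N → N α for some non-terminal N (the right-hand side begins with the left-hand side itself).

P → P X X: LEFT RECURSIVE (starts with P)
P → c y: starts with c
P → -: starts with '-'
X → y: starts with y
X → ; -: starts with ';'

The grammar has direct left recursion on: P.

Answer: Yes, P is left-recursive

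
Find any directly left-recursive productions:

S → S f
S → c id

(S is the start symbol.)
Yes, S is left-recursive

S → S f: LEFT RECURSIVE (starts with S)
S → c id: starts with c

The grammar has direct left recursion on: S.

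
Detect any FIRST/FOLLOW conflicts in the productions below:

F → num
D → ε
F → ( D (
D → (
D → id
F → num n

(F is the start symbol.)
Yes. D → '(' with FOLLOW(D) on { '(' }

A FIRST/FOLLOW conflict occurs when a non-terminal N has a nullable alternative N → β (β ⇒* ε) and another alternative N → α with FIRST(α) ∩ FOLLOW(N) ≠ ∅: on such a lookahead the parser cannot decide between expanding α and letting N vanish via β.

Nullable non-terminals: D.

D: nullable alternative(s) D → ε; FOLLOW(D) = { '(' }
  D → ε: FIRST \ {ε} = { } — this is the only nullable alternative, skip
  D → (: FIRST \ {ε} = { '(' } — overlaps FOLLOW(D) on { '(' }: CONFLICT
  D → id: FIRST \ {ε} = { 'id' } — disjoint from FOLLOW(D)

F has no nullable alternative, so no FIRST/FOLLOW check is needed there.

So the grammar has 1 FIRST/FOLLOW conflict (marked CONFLICT above).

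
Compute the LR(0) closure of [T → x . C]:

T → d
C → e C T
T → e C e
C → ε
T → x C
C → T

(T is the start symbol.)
Start with: [T → x . C]
  [T → x . C] has the dot before C: add [C → . e C T], [C → .], [C → . T]
  [C → . T] has the dot before T: add [T → . d], [T → . e C e], [T → . x C]
No further items can be added.

CLOSURE = { [C → . T], [C → . e C T], [C → .], [T → . d], [T → . e C e], [T → . x C], [T → x . C] }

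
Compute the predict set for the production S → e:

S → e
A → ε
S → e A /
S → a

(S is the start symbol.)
{ 'e' }

PREDICT(S → e) = (FIRST(RHS) \ {ε}) ∪ (FOLLOW(S) if ε ∈ FIRST(RHS), i.e. RHS ⇒* ε)
FIRST(e) = { 'e' }
ε ∉ FIRST(e), so FOLLOW(S) is not added.
PREDICT(S → e) = { 'e' }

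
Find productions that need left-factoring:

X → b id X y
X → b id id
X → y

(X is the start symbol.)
Yes, X has productions with common prefix 'b id'

Left-factoring is needed when two productions for the same non-terminal
share a common prefix on the right-hand side.

Productions for X:
  X → b id X y
  X → b id id
  X → y

Found common prefix 'b id' in productions for X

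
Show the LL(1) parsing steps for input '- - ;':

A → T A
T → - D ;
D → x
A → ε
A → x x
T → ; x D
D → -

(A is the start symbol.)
LL(1) parsing maintains a stack (initially the start symbol over $) and the input. At each step: if the stack top is a terminal, match it against the current input token; if it is a non-terminal N, replace it with the RHS of M[N, lookahead] (the unique production whose predict set contains the lookahead).

Stack is shown with the top on the left.

Stack      Input    Action
--------------------------
A $        - - ; $  output A → T A
T A $      - - ; $  output T → - D ;
- D ; A $  - - ; $  match '-'
D ; A $    - ; $    output D → -
- ; A $    - ; $    match '-'
; A $      ; $      match ';'
A $        $        output A → ε
$          $        accept

The string is accepted.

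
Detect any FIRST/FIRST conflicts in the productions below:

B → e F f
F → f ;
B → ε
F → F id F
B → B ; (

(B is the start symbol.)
Yes. B → e F f / B → B ';' '(' on { 'e' }; F → f ';' / F → F id F on { 'f' }

FIRST sets of the non-terminals at (or reachable through a nullable prefix from) the front of some alternative:
  FIRST(B) = { ';', 'e', ε }
  FIRST(F) = { 'f' }

Productions for B:
  B → e F f: FIRST = { 'e' }
  B → ε: FIRST = { ε }
  B → B ; (: FIRST = { ';', 'e' }
Productions for F:
  F → f ;: FIRST = { 'f' }
  F → F id F: FIRST = { 'f' }

Conflict for B: B → e F f and B → B ; (
  Overlap: { 'e' }
Conflict for F: F → f ; and F → F id F
  Overlap: { 'f' }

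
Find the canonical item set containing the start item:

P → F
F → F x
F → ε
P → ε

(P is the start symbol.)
{ [F → . F x], [F → .], [P → . F], [P → .], [P' → . P] }

First, augment the grammar with P' → P
I₀ = CLOSURE({ [P' → . P] }):
  [P' → . P] has the dot before P: add [P → . F], [P → .]
  [P → . F] has the dot before F: add [F → . F x], [F → .]
No further items can be added.

I₀ = { [F → . F x], [F → .], [P → . F], [P → .], [P' → . P] }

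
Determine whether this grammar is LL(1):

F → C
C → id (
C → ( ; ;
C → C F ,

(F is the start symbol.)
No. Predict set conflict for C: { 'id' }

Relevant sets:
  FIRST(C) = { '(', 'id' }

For C:
  PREDICT(C → id '(') = { 'id' }
  PREDICT(C → '(' ';' ';') = { '(' }
  PREDICT(C → C F ',') = { '(', 'id' }
F has a single production, so nothing to check there.

Conflict found: Predict set conflict for C: { 'id' }
The grammar is NOT LL(1).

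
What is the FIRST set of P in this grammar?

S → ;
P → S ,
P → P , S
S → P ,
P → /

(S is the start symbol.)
To compute FIRST(P), examine every production with P on the left-hand side, reading each right-hand side left to right until a non-nullable symbol is reached.

FIRST sets of the other non-terminals involved (by the same procedure, iterated to a fixed point):
  FIRST(S) = { '/', ';' }

From P → S ,:
  - S is a non-terminal: add FIRST(S) \ {ε} = { '/', ';' }
    S is not nullable, so stop
From P → P , S:
  - P is the symbol being defined: contributes nothing new
    P is not nullable, so stop
From P → /:
  - '/' is a terminal: add '/' and stop

Collecting: FIRST(P) = { '/', ';' }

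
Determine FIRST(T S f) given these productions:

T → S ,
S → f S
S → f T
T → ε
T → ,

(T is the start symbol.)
{ ',', 'f' }

FIRST sets of the non-terminals involved (from the grammar, by fixed-point iteration):
  FIRST(T) = { ',', 'f', ε }
  FIRST(S) = { 'f' }

To compute FIRST(T S f), process the symbols left to right:
Symbol T is a non-terminal. Add FIRST(T) \ {ε} = { ',', 'f' }
T is nullable (ε ∈ FIRST(T)), continue to the next symbol.
Symbol S is a non-terminal. Add FIRST(S) \ {ε} = { 'f' }
S is not nullable (ε ∉ FIRST(S)), so stop here.
FIRST(T S f) = { ',', 'f' }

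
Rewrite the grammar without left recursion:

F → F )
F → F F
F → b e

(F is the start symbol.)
F is directly left-recursive. The standard transformation for
  A → A α₁ | ... | A α_m | β₁ | ... | β_n
is
  A  → β₁ A' | ... | β_n A'
  A' → α₁ A' | ... | α_m A' | ε

F → b e becomes F → b e F'
F → F ) becomes F' → ) F'
F → F F becomes F' → F F'
Add F' → ε

Resulting grammar:
F → b e F'
F' → ) F'
F' → F F'
F' → ε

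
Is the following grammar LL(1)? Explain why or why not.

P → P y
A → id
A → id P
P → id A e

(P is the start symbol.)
No. Predict set conflict for P: { 'id' }

A grammar is LL(1) if for each non-terminal N with multiple productions, the predict sets of those productions are pairwise disjoint, where PREDICT(N → α) = (FIRST(α) \ {ε}) ∪ (FOLLOW(N) if α ⇒* ε).

Relevant sets:
  FIRST(P) = { 'id' }

For P:
  PREDICT(P → P y) = { 'id' }
  PREDICT(P → id A e) = { 'id' }
For A:
  PREDICT(A → id) = { 'id' }
  PREDICT(A → id P) = { 'id' }

Conflict found: Predict set conflict for P: { 'id' }
The grammar is NOT LL(1).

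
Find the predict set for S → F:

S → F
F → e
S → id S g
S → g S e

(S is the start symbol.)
PREDICT(S → F) = (FIRST(RHS) \ {ε}) ∪ (FOLLOW(S) if ε ∈ FIRST(RHS), i.e. RHS ⇒* ε)
FIRST(F) = { 'e' }
FIRST(F) = { 'e' }
ε ∉ FIRST(F), so FOLLOW(S) is not added.
PREDICT(S → F) = { 'e' }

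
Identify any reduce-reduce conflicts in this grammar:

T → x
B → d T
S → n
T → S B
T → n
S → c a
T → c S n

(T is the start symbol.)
A reduce-reduce conflict occurs when an LR(0) state has two complete items [A → α .] and [B → β .] — both call for a reduction, and with no lookahead the parser cannot choose between them.

Augment with T' → T and build the canonical LR(0) collection (I0 = CLOSURE({[T' → . T]}), then GOTO on every symbol after a dot until no new states appear). It has 14 states:
  I0: { [S → . c a], [S → . n], [T → . S B], [T → . c S n], [T → . n], [T → . x], [T' → . T] }  — shift
  I1: { [B → . d T], [T → S . B] }  — shift
  I2: { [T' → T .] }  — accept
  I3: { [S → . c a], [S → . n], [S → c . a], [T → c . S n] }  — shift
  I4: { [S → n .], [T → n .] }  — 2 reduces
  I5: { [T → x .] }  — reduce
  I6: { [T → c S . n] }  — shift
  I7: { [S → c a .] }  — reduce
  I8: { [S → c . a] }  — shift
  I9: { [S → n .] }  — reduce
  I10: { [T → c S n .] }  — reduce
  I11: { [T → S B .] }  — reduce
  I12: { [B → d . T], [S → . c a], [S → . n], [T → . S B], [T → . c S n], [T → . n], [T → . x] }  — shift
  I13: { [B → d T .] }  — reduce

I4 contains complete items [S → n .], [T → n .] — reduce-reduce conflict.

Answer: Yes — I4: [S → n .] vs [T → n .]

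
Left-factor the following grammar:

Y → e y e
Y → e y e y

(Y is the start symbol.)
Y → e y e Y'
Y' → ε
Y' → y

Left-factoring transforms A → αβ₁ | αβ₂ into A → αA' and A' → β₁ | β₂
(α is the longest common prefix among the alternatives). Repeat until
no nonterminal has two alternatives with a common prefix.

Round 1: Y has alternatives sharing prefix 'e y e'. Introduce Y': Y → e y e Y'
  Add: Y' → ε
  Add: Y' → y

No remaining common prefixes — done.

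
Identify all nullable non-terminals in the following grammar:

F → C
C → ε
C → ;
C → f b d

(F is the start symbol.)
A non-terminal is nullable if it can derive ε (the empty string): either it has an ε-production, or it has a production whose right-hand side consists entirely of nullable non-terminals.

ε-productions: C → ε
So C is immediately nullable.
F → C: every symbol on the right is nullable, so F is nullable too.
Every non-terminal is now nullable.
Nullable = { 'C', 'F' }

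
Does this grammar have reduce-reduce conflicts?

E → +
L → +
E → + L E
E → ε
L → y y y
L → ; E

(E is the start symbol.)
No reduce-reduce conflicts

A reduce-reduce conflict occurs when an LR(0) state has two complete items [A → α .] and [B → β .] — both call for a reduction, and with no lookahead the parser cannot choose between them.

Augment with E' → E and build the canonical LR(0) collection (I0 = CLOSURE({[E' → . E]}), then GOTO on every symbol after a dot until no new states appear). It has 11 states:
  I0: { [E → . + L E], [E → . +], [E → .], [E' → . E] }  — shift, reduce
  I1: { [E → + . L E], [E → + .], [L → . +], [L → . ; E], [L → . y y y] }  — shift, reduce
  I2: { [E' → E .] }  — accept
  I3: { [L → + .] }  — reduce
  I4: { [E → . + L E], [E → . +], [E → .], [L → ; . E] }  — shift, reduce
  I5: { [E → + L . E], [E → . + L E], [E → . +], [E → .] }  — shift, reduce
  I6: { [L → y . y y] }  — shift
  I7: { [L → y y . y] }  — shift
  I8: { [L → y y y .] }  — reduce
  I9: { [E → + L E .] }  — reduce
  I10: { [L → ; E .] }  — reduce

No state contains more than one complete item.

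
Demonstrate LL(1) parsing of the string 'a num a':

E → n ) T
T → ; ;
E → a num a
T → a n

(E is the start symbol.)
Stack is shown with the top on the left.

Stack      Input      Action
----------------------------
E $        a num a $  output E → a num a
a num a $  a num a $  match 'a'
num a $    num a $    match 'num'
a $        a $        match 'a'
$          $          accept

The string is accepted.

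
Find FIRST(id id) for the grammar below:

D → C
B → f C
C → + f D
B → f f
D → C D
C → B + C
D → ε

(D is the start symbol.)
To compute FIRST(id id), process the symbols left to right:
Symbol id is a terminal. Add 'id' and stop.
FIRST(id id) = { 'id' }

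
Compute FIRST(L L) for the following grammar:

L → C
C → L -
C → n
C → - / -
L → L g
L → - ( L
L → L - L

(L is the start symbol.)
{ '-', 'n' }

FIRST sets of the non-terminals involved (from the grammar, by fixed-point iteration):
  FIRST(L) = { '-', 'n' }

To compute FIRST(L L), process the symbols left to right:
Symbol L is a non-terminal. Add FIRST(L) \ {ε} = { '-', 'n' }
L is not nullable (ε ∉ FIRST(L)), so stop here.
FIRST(L L) = { '-', 'n' }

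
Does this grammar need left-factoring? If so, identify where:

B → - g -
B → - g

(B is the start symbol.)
Left-factoring is needed when two productions for the same non-terminal
share a common prefix on the right-hand side.

Productions for B:
  B → - g -
  B → - g

Found common prefix '- g' in productions for B

Answer: Yes, B has productions with common prefix '- g'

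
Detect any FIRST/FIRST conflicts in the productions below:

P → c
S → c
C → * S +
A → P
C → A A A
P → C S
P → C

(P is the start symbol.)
FIRST sets of the non-terminals at (or reachable through a nullable prefix from) the front of some alternative:
  FIRST(C) = { '*', 'c' }
  FIRST(A) = { '*', 'c' }

Productions for P:
  P → c: FIRST = { 'c' }
  P → C S: FIRST = { '*', 'c' }
  P → C: FIRST = { '*', 'c' }
Productions for C:
  C → * S +: FIRST = { '*' }
  C → A A A: FIRST = { '*', 'c' }
S, A have only one production, so no FIRST/FIRST conflict is possible there.

Conflict for P: P → c and P → C S
  Overlap: { 'c' }
Conflict for P: P → c and P → C
  Overlap: { 'c' }
Conflict for P: P → C S and P → C
  Overlap: { '*', 'c' }
Conflict for C: C → * S + and C → A A A
  Overlap: { '*' }

Answer: Yes. P → c / P → C S on { 'c' }; P → c / P → C on { 'c' }; P → C S / P → C on { '*', 'c' }; C → '*' S '+' / C → A A A on { '*' }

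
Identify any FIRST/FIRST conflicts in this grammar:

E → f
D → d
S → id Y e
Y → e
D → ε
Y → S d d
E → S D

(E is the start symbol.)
No FIRST/FIRST conflicts.

FIRST sets of the non-terminals at (or reachable through a nullable prefix from) the front of some alternative:
  FIRST(S) = { 'id' }

Productions for E:
  E → f: FIRST = { 'f' }
  E → S D: FIRST = { 'id' }
Productions for D:
  D → d: FIRST = { 'd' }
  D → ε: FIRST = { ε }
Productions for Y:
  Y → e: FIRST = { 'e' }
  Y → S d d: FIRST = { 'id' }
S has only one production, so no FIRST/FIRST conflict is possible there.

All alternatives of each non-terminal have pairwise disjoint FIRST sets.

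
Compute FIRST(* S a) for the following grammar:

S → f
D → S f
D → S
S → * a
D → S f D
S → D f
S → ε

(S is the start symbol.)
{ '*' }

To compute FIRST(* S a), process the symbols left to right:
Symbol * is a terminal. Add '*' and stop.
FIRST(* S a) = { '*' }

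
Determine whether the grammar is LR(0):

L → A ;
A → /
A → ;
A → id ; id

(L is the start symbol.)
Yes, the grammar is LR(0)

Augment with L' → L and build the canonical LR(0) collection (I0 = CLOSURE({[L' → . L]}), then GOTO on every symbol after a dot until no new states appear). It has 9 states:
  I0: { [A → . /], [A → . ;], [A → . id ; id], [L → . A ;], [L' → . L] }  — shift
  I1: { [A → / .] }  — reduce
  I2: { [A → ; .] }  — reduce
  I3: { [L → A . ;] }  — shift
  I4: { [L' → L .] }  — accept
  I5: { [A → id . ; id] }  — shift
  I6: { [A → id ; . id] }  — shift
  I7: { [A → id ; id .] }  — reduce
  I8: { [L → A ; .] }  — reduce

Every state is either a pure shift/goto state or contains exactly one complete item and nothing to shift — no conflicts. The grammar is LR(0).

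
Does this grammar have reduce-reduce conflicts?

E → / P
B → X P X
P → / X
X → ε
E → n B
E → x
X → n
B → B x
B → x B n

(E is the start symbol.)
No reduce-reduce conflicts

Augment with E' → E and build the canonical LR(0) collection (I0 = CLOSURE({[E' → . E]}), then GOTO on every symbol after a dot until no new states appear). It has 17 states:
  I0: { [E → . / P], [E → . n B], [E → . x], [E' → . E] }  — shift
  I1: { [E → / . P], [P → . / X] }  — shift
  I2: { [E' → E .] }  — accept
  I3: { [B → . B x], [B → . X P X], [B → . x B n], [E → n . B], [X → . n], [X → .] }  — shift, reduce
  I4: { [E → x .] }  — reduce
  I5: { [B → B . x], [E → n B .] }  — shift, reduce
  I6: { [B → X . P X], [P → . / X] }  — shift
  I7: { [X → n .] }  — reduce
  I8: { [B → . B x], [B → . X P X], [B → . x B n], [B → x . B n], [X → . n], [X → .] }  — shift, reduce
  I9: { [B → B . x], [B → x B . n] }  — shift
  I10: { [B → x B n .] }  — reduce
  I11: { [B → B x .] }  — reduce
  I12: { [P → / . X], [X → . n], [X → .] }  — shift, reduce
  I13: { [B → X P . X], [X → . n], [X → .] }  — shift, reduce
  I14: { [B → X P X .] }  — reduce
  I15: { [P → / X .] }  — reduce
  I16: { [E → / P .] }  — reduce

No state contains more than one complete item.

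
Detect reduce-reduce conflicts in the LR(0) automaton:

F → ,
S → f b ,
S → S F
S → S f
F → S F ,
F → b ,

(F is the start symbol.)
Augment with F' → F and build the canonical LR(0) collection (I0 = CLOSURE({[F' → . F]}), then GOTO on every symbol after a dot until no new states appear). It has 12 states:
  I0: { [F → . ,], [F → . S F ,], [F → . b ,], [F' → . F], [S → . S F], [S → . S f], [S → . f b ,] }  — shift
  I1: { [F → , .] }  — reduce
  I2: { [F' → F .] }  — accept
  I3: { [F → . ,], [F → . S F ,], [F → . b ,], [F → S . F ,], [S → . S F], [S → . S f], [S → . f b ,], [S → S . F], [S → S . f] }  — shift
  I4: { [F → b . ,] }  — shift
  I5: { [S → f . b ,] }  — shift
  I6: { [S → f b . ,] }  — shift
  I7: { [S → f b , .] }  — reduce
  I8: { [F → b , .] }  — reduce
  I9: { [F → S F . ,], [S → S F .] }  — shift, reduce
  I10: { [S → S f .], [S → f . b ,] }  — shift, reduce
  I11: { [F → S F , .] }  — reduce

No state contains more than one complete item.

Answer: No reduce-reduce conflicts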